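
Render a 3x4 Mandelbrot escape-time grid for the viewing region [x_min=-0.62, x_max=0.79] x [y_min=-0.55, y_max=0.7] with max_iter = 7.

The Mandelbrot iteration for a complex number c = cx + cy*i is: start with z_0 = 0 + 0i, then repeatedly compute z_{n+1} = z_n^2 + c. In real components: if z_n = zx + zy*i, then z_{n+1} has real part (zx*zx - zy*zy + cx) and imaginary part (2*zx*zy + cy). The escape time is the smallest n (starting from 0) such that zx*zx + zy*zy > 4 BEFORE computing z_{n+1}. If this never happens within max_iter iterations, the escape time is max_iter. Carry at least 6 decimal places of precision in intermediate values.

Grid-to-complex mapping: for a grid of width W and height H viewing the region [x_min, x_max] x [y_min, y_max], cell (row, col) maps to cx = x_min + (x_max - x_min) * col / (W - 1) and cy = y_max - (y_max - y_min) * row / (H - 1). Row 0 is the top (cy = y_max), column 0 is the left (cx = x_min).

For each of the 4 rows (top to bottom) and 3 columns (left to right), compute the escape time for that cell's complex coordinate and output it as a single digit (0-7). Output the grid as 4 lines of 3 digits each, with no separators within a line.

Answer: 772
773
773
773

Derivation:
(row=0, col=0): c = -0.6200 + 0.7000i → escape time 7
(row=0, col=1): c = 0.0850 + 0.7000i → escape time 7
(row=0, col=2): c = 0.7900 + 0.7000i → escape time 2
(row=1, col=0): c = -0.6200 + 0.2833i → escape time 7
(row=1, col=1): c = 0.0850 + 0.2833i → escape time 7
(row=1, col=2): c = 0.7900 + 0.2833i → escape time 3
(row=2, col=0): c = -0.6200 + -0.1333i → escape time 7
(row=2, col=1): c = 0.0850 + -0.1333i → escape time 7
(row=2, col=2): c = 0.7900 + -0.1333i → escape time 3
(row=3, col=0): c = -0.6200 + -0.5500i → escape time 7
(row=3, col=1): c = 0.0850 + -0.5500i → escape time 7
(row=3, col=2): c = 0.7900 + -0.5500i → escape time 3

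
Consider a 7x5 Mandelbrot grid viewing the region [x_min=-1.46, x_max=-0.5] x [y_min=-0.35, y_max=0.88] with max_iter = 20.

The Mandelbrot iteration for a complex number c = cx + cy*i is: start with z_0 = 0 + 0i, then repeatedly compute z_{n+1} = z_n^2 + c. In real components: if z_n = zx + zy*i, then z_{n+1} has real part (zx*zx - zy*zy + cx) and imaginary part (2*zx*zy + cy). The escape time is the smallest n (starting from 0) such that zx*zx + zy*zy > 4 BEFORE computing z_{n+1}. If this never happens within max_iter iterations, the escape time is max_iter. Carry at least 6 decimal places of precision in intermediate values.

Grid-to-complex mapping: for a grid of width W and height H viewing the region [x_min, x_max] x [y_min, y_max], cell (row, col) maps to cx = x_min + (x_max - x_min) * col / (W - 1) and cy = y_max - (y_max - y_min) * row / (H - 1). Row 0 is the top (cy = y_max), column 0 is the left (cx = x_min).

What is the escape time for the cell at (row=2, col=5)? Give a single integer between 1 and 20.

z_0 = 0 + 0i, c = -0.6600 + 0.2650i
Iter 1: z = -0.6600 + 0.2650i, |z|^2 = 0.5058
Iter 2: z = -0.2946 + -0.0848i, |z|^2 = 0.0940
Iter 3: z = -0.5804 + 0.3150i, |z|^2 = 0.4361
Iter 4: z = -0.4224 + -0.1006i, |z|^2 = 0.1885
Iter 5: z = -0.4917 + 0.3500i, |z|^2 = 0.3643
Iter 6: z = -0.5407 + -0.0792i, |z|^2 = 0.2986
Iter 7: z = -0.3739 + 0.3506i, |z|^2 = 0.2628
Iter 8: z = -0.6431 + 0.0028i, |z|^2 = 0.4136
Iter 9: z = -0.2464 + 0.2614i, |z|^2 = 0.1291
Iter 10: z = -0.6676 + 0.1362i, |z|^2 = 0.4643
Iter 11: z = -0.2328 + 0.0832i, |z|^2 = 0.0611
Iter 12: z = -0.6127 + 0.2263i, |z|^2 = 0.4266
Iter 13: z = -0.3358 + -0.0123i, |z|^2 = 0.1129
Iter 14: z = -0.5474 + 0.2732i, |z|^2 = 0.3743
Iter 15: z = -0.4350 + -0.0342i, |z|^2 = 0.1904
Iter 16: z = -0.4719 + 0.2947i, |z|^2 = 0.3096
Iter 17: z = -0.5241 + -0.0132i, |z|^2 = 0.2749
Iter 18: z = -0.3855 + 0.2788i, |z|^2 = 0.2263
Iter 19: z = -0.5892 + 0.0501i, |z|^2 = 0.3496

Answer: 20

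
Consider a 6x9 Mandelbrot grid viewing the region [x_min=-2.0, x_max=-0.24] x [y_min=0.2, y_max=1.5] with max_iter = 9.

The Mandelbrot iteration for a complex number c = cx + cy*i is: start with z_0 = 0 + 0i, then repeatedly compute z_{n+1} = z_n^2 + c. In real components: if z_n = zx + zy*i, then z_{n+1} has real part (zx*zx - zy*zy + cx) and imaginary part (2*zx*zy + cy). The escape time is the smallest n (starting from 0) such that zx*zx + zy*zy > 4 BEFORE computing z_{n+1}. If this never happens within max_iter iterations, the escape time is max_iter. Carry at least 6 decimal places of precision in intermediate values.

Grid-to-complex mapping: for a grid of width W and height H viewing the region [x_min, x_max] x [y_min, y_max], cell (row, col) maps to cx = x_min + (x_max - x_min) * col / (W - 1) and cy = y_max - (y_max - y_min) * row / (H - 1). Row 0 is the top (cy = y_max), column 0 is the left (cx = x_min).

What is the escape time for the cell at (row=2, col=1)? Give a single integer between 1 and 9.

Answer: 1

Derivation:
z_0 = 0 + 0i, c = -1.6480 + 1.1750i
Iter 1: z = -1.6480 + 1.1750i, |z|^2 = 4.0965
Escaped at iteration 1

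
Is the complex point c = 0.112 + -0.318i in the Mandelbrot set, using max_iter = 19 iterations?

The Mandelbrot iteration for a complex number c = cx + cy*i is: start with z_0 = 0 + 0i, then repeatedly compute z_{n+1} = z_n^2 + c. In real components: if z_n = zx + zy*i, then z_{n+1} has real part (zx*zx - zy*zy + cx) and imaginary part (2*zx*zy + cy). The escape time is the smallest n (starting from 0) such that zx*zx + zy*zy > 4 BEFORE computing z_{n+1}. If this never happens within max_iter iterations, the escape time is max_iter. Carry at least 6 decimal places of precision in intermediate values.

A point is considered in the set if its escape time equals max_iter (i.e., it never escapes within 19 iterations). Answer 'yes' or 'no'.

z_0 = 0 + 0i, c = 0.1120 + -0.3180i
Iter 1: z = 0.1120 + -0.3180i, |z|^2 = 0.1137
Iter 2: z = 0.0234 + -0.3892i, |z|^2 = 0.1521
Iter 3: z = -0.0390 + -0.3362i, |z|^2 = 0.1146
Iter 4: z = 0.0005 + -0.2918i, |z|^2 = 0.0852
Iter 5: z = 0.0268 + -0.3183i, |z|^2 = 0.1020
Iter 6: z = 0.0114 + -0.3351i, |z|^2 = 0.1124
Iter 7: z = -0.0002 + -0.3257i, |z|^2 = 0.1061
Iter 8: z = 0.0059 + -0.3179i, |z|^2 = 0.1011
Iter 9: z = 0.0110 + -0.3218i, |z|^2 = 0.1037
Iter 10: z = 0.0086 + -0.3251i, |z|^2 = 0.1057
Iter 11: z = 0.0064 + -0.3236i, |z|^2 = 0.1047
Iter 12: z = 0.0073 + -0.3221i, |z|^2 = 0.1038
Iter 13: z = 0.0083 + -0.3227i, |z|^2 = 0.1042
Iter 14: z = 0.0079 + -0.3233i, |z|^2 = 0.1046
Iter 15: z = 0.0075 + -0.3231i, |z|^2 = 0.1045
Iter 16: z = 0.0077 + -0.3229i, |z|^2 = 0.1043
Iter 17: z = 0.0078 + -0.3229i, |z|^2 = 0.1044
Iter 18: z = 0.0078 + -0.3231i, |z|^2 = 0.1044
Did not escape in 19 iterations → in set

Answer: yes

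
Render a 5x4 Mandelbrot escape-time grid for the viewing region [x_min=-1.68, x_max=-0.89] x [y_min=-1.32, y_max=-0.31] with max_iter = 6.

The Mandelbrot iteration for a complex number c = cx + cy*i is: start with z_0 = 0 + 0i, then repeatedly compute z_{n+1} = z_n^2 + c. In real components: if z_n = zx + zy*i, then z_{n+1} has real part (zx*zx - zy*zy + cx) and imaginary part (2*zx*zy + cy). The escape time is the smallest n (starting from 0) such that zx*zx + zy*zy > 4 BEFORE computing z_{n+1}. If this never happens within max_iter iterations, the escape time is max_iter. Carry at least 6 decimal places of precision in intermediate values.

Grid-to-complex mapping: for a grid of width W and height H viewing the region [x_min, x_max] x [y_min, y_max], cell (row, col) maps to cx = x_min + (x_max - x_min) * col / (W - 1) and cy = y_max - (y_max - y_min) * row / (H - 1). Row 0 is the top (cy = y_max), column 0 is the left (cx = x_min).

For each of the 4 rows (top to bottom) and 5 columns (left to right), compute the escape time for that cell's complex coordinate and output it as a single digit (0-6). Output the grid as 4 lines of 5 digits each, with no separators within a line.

Answer: 45666
33344
23333
12222

Derivation:
(row=0, col=0): c = -1.6800 + -0.3100i → escape time 4
(row=0, col=1): c = -1.4825 + -0.3100i → escape time 5
(row=0, col=2): c = -1.2850 + -0.3100i → escape time 6
(row=0, col=3): c = -1.0875 + -0.3100i → escape time 6
(row=0, col=4): c = -0.8900 + -0.3100i → escape time 6
(row=1, col=0): c = -1.6800 + -0.6467i → escape time 3
(row=1, col=1): c = -1.4825 + -0.6467i → escape time 3
(row=1, col=2): c = -1.2850 + -0.6467i → escape time 3
(row=1, col=3): c = -1.0875 + -0.6467i → escape time 4
(row=1, col=4): c = -0.8900 + -0.6467i → escape time 4
(row=2, col=0): c = -1.6800 + -0.9833i → escape time 2
(row=2, col=1): c = -1.4825 + -0.9833i → escape time 3
(row=2, col=2): c = -1.2850 + -0.9833i → escape time 3
(row=2, col=3): c = -1.0875 + -0.9833i → escape time 3
(row=2, col=4): c = -0.8900 + -0.9833i → escape time 3
(row=3, col=0): c = -1.6800 + -1.3200i → escape time 1
(row=3, col=1): c = -1.4825 + -1.3200i → escape time 2
(row=3, col=2): c = -1.2850 + -1.3200i → escape time 2
(row=3, col=3): c = -1.0875 + -1.3200i → escape time 2
(row=3, col=4): c = -0.8900 + -1.3200i → escape time 2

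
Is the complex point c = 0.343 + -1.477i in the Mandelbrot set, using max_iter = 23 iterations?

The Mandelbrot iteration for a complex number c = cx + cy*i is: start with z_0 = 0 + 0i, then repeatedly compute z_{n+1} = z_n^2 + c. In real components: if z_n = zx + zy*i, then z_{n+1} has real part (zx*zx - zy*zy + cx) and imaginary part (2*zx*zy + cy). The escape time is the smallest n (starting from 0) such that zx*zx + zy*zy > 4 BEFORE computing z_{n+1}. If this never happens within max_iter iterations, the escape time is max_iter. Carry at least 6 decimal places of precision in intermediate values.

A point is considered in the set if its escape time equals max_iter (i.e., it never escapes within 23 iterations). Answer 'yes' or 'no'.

z_0 = 0 + 0i, c = 0.3430 + -1.4770i
Iter 1: z = 0.3430 + -1.4770i, |z|^2 = 2.2992
Iter 2: z = -1.7209 + -2.4902i, |z|^2 = 9.1626
Escaped at iteration 2

Answer: no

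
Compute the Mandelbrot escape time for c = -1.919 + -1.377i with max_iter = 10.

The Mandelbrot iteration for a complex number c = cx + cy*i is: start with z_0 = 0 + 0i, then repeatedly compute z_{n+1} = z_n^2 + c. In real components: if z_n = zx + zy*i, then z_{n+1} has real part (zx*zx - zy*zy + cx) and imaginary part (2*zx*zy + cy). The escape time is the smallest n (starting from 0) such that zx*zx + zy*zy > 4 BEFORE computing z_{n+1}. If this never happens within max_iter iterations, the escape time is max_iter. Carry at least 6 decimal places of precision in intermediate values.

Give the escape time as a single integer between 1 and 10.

Answer: 1

Derivation:
z_0 = 0 + 0i, c = -1.9190 + -1.3770i
Iter 1: z = -1.9190 + -1.3770i, |z|^2 = 5.5787
Escaped at iteration 1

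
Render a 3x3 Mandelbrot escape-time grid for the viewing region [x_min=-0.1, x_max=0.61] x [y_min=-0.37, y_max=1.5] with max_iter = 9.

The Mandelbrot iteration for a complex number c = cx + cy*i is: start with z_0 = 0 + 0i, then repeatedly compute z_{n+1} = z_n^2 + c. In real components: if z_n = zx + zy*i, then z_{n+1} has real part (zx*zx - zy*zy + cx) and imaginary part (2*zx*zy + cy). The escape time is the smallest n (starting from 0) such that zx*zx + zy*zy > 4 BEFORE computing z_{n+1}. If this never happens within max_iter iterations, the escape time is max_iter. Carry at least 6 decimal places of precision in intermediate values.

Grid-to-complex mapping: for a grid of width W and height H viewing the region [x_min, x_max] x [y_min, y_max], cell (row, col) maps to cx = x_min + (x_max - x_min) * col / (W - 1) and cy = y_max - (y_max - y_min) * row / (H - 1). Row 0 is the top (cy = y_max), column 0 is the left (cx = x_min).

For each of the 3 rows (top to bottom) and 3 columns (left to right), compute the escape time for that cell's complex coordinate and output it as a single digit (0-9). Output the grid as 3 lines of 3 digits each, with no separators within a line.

Answer: 222
993
994

Derivation:
(row=0, col=0): c = -0.1000 + 1.5000i → escape time 2
(row=0, col=1): c = 0.2550 + 1.5000i → escape time 2
(row=0, col=2): c = 0.6100 + 1.5000i → escape time 2
(row=1, col=0): c = -0.1000 + 0.5650i → escape time 9
(row=1, col=1): c = 0.2550 + 0.5650i → escape time 9
(row=1, col=2): c = 0.6100 + 0.5650i → escape time 3
(row=2, col=0): c = -0.1000 + -0.3700i → escape time 9
(row=2, col=1): c = 0.2550 + -0.3700i → escape time 9
(row=2, col=2): c = 0.6100 + -0.3700i → escape time 4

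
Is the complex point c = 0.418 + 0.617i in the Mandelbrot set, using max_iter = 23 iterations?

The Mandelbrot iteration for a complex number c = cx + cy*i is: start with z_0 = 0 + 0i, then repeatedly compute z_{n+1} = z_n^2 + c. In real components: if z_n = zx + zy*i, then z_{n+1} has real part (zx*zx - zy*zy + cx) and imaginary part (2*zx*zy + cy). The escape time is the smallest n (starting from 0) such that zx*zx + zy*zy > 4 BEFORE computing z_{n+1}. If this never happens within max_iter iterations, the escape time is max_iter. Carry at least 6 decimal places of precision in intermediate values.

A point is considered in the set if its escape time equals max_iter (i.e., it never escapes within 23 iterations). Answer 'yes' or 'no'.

Answer: no

Derivation:
z_0 = 0 + 0i, c = 0.4180 + 0.6170i
Iter 1: z = 0.4180 + 0.6170i, |z|^2 = 0.5554
Iter 2: z = 0.2120 + 1.1328i, |z|^2 = 1.3282
Iter 3: z = -0.8203 + 1.0974i, |z|^2 = 1.8772
Iter 4: z = -0.1134 + -1.1834i, |z|^2 = 1.4133
Iter 5: z = -0.9696 + 0.8853i, |z|^2 = 1.7238
Iter 6: z = 0.5743 + -1.0997i, |z|^2 = 1.5392
Iter 7: z = -0.4617 + -0.6461i, |z|^2 = 0.6305
Iter 8: z = 0.2137 + 1.2135i, |z|^2 = 1.5183
Iter 9: z = -1.0089 + 1.1358i, |z|^2 = 2.3079
Iter 10: z = 0.1460 + -1.6748i, |z|^2 = 2.8264
Iter 11: z = -2.3658 + 0.1279i, |z|^2 = 5.6133
Escaped at iteration 11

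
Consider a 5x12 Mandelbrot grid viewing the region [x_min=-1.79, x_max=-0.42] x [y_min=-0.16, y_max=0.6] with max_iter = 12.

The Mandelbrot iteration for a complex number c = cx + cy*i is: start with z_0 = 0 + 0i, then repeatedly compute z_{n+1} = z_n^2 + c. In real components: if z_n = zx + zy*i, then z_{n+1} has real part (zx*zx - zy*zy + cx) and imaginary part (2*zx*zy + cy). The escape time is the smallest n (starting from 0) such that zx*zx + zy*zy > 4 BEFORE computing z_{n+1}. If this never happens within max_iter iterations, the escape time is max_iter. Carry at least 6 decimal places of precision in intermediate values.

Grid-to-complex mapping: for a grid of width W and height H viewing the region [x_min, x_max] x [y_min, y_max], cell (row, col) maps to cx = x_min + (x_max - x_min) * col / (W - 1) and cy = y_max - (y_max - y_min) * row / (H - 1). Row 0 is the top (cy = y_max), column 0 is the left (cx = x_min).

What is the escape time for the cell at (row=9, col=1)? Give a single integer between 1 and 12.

Answer: 12

Derivation:
z_0 = 0 + 0i, c = -1.4475 + -0.0218i
Iter 1: z = -1.4475 + -0.0218i, |z|^2 = 2.0957
Iter 2: z = 0.6473 + 0.0413i, |z|^2 = 0.4207
Iter 3: z = -1.0302 + 0.0317i, |z|^2 = 1.0624
Iter 4: z = -0.3871 + -0.0871i, |z|^2 = 0.1575
Iter 5: z = -1.3052 + 0.0457i, |z|^2 = 1.7057
Iter 6: z = 0.2541 + -0.1410i, |z|^2 = 0.0844
Iter 7: z = -1.4028 + -0.0935i, |z|^2 = 1.9767
Iter 8: z = 0.5117 + 0.2404i, |z|^2 = 0.3196
Iter 9: z = -1.2434 + 0.2242i, |z|^2 = 1.5964
Iter 10: z = 0.0484 + -0.5794i, |z|^2 = 0.3381
Iter 11: z = -1.7809 + -0.0779i, |z|^2 = 3.1776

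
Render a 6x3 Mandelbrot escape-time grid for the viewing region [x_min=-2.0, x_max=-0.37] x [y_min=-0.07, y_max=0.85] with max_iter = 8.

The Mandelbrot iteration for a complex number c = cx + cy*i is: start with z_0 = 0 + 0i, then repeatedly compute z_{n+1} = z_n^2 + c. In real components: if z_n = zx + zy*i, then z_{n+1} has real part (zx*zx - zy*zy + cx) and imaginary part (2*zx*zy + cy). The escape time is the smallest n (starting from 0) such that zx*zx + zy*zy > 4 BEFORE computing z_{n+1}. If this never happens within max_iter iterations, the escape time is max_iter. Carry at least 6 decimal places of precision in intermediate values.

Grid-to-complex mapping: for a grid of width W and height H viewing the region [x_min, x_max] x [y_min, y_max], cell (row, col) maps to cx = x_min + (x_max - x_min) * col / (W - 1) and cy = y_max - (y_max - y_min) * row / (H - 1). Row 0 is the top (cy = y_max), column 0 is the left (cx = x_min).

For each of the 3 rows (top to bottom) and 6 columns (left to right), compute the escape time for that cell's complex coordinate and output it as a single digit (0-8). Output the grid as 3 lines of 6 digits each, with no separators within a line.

Answer: 123346
136888
168888

Derivation:
(row=0, col=0): c = -2.0000 + 0.8500i → escape time 1
(row=0, col=1): c = -1.6740 + 0.8500i → escape time 2
(row=0, col=2): c = -1.3480 + 0.8500i → escape time 3
(row=0, col=3): c = -1.0220 + 0.8500i → escape time 3
(row=0, col=4): c = -0.6960 + 0.8500i → escape time 4
(row=0, col=5): c = -0.3700 + 0.8500i → escape time 6
(row=1, col=0): c = -2.0000 + 0.3900i → escape time 1
(row=1, col=1): c = -1.6740 + 0.3900i → escape time 3
(row=1, col=2): c = -1.3480 + 0.3900i → escape time 6
(row=1, col=3): c = -1.0220 + 0.3900i → escape time 8
(row=1, col=4): c = -0.6960 + 0.3900i → escape time 8
(row=1, col=5): c = -0.3700 + 0.3900i → escape time 8
(row=2, col=0): c = -2.0000 + -0.0700i → escape time 1
(row=2, col=1): c = -1.6740 + -0.0700i → escape time 6
(row=2, col=2): c = -1.3480 + -0.0700i → escape time 8
(row=2, col=3): c = -1.0220 + -0.0700i → escape time 8
(row=2, col=4): c = -0.6960 + -0.0700i → escape time 8
(row=2, col=5): c = -0.3700 + -0.0700i → escape time 8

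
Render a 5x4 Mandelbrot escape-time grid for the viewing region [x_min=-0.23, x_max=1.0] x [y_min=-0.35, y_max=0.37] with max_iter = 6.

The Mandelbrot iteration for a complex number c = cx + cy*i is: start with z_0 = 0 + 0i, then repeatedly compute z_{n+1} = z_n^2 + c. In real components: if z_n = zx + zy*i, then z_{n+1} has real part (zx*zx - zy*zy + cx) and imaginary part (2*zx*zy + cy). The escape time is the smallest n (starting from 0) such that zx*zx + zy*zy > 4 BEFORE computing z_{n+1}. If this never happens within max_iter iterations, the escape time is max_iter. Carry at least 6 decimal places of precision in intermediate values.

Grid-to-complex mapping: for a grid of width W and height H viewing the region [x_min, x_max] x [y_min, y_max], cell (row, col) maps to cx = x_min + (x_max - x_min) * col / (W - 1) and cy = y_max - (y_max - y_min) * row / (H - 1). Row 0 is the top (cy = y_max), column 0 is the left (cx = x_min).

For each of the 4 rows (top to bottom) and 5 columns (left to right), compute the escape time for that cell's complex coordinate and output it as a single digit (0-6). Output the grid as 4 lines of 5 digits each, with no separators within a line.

Answer: 66632
66632
66632
66632

Derivation:
(row=0, col=0): c = -0.2300 + 0.3700i → escape time 6
(row=0, col=1): c = 0.0775 + 0.3700i → escape time 6
(row=0, col=2): c = 0.3850 + 0.3700i → escape time 6
(row=0, col=3): c = 0.6925 + 0.3700i → escape time 3
(row=0, col=4): c = 1.0000 + 0.3700i → escape time 2
(row=1, col=0): c = -0.2300 + 0.1300i → escape time 6
(row=1, col=1): c = 0.0775 + 0.1300i → escape time 6
(row=1, col=2): c = 0.3850 + 0.1300i → escape time 6
(row=1, col=3): c = 0.6925 + 0.1300i → escape time 3
(row=1, col=4): c = 1.0000 + 0.1300i → escape time 2
(row=2, col=0): c = -0.2300 + -0.1100i → escape time 6
(row=2, col=1): c = 0.0775 + -0.1100i → escape time 6
(row=2, col=2): c = 0.3850 + -0.1100i → escape time 6
(row=2, col=3): c = 0.6925 + -0.1100i → escape time 3
(row=2, col=4): c = 1.0000 + -0.1100i → escape time 2
(row=3, col=0): c = -0.2300 + -0.3500i → escape time 6
(row=3, col=1): c = 0.0775 + -0.3500i → escape time 6
(row=3, col=2): c = 0.3850 + -0.3500i → escape time 6
(row=3, col=3): c = 0.6925 + -0.3500i → escape time 3
(row=3, col=4): c = 1.0000 + -0.3500i → escape time 2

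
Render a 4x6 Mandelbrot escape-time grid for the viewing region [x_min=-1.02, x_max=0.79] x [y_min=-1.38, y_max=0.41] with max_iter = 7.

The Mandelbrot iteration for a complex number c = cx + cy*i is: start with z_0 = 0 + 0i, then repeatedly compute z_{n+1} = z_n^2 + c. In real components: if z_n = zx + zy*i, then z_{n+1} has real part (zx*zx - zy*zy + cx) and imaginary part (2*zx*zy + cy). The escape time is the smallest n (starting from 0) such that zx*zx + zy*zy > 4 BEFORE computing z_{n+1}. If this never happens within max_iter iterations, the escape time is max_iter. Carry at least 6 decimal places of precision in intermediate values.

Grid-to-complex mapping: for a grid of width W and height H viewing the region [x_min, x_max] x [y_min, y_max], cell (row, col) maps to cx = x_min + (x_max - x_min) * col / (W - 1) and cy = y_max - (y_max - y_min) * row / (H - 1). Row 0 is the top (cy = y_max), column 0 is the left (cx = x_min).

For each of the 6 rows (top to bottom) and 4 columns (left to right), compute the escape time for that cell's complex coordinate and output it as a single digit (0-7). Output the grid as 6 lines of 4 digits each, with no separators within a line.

Answer: 6773
7773
7773
4773
3442
2222

Derivation:
(row=0, col=0): c = -1.0200 + 0.4100i → escape time 6
(row=0, col=1): c = -0.4167 + 0.4100i → escape time 7
(row=0, col=2): c = 0.1867 + 0.4100i → escape time 7
(row=0, col=3): c = 0.7900 + 0.4100i → escape time 3
(row=1, col=0): c = -1.0200 + 0.0520i → escape time 7
(row=1, col=1): c = -0.4167 + 0.0520i → escape time 7
(row=1, col=2): c = 0.1867 + 0.0520i → escape time 7
(row=1, col=3): c = 0.7900 + 0.0520i → escape time 3
(row=2, col=0): c = -1.0200 + -0.3060i → escape time 7
(row=2, col=1): c = -0.4167 + -0.3060i → escape time 7
(row=2, col=2): c = 0.1867 + -0.3060i → escape time 7
(row=2, col=3): c = 0.7900 + -0.3060i → escape time 3
(row=3, col=0): c = -1.0200 + -0.6640i → escape time 4
(row=3, col=1): c = -0.4167 + -0.6640i → escape time 7
(row=3, col=2): c = 0.1867 + -0.6640i → escape time 7
(row=3, col=3): c = 0.7900 + -0.6640i → escape time 3
(row=4, col=0): c = -1.0200 + -1.0220i → escape time 3
(row=4, col=1): c = -0.4167 + -1.0220i → escape time 4
(row=4, col=2): c = 0.1867 + -1.0220i → escape time 4
(row=4, col=3): c = 0.7900 + -1.0220i → escape time 2
(row=5, col=0): c = -1.0200 + -1.3800i → escape time 2
(row=5, col=1): c = -0.4167 + -1.3800i → escape time 2
(row=5, col=2): c = 0.1867 + -1.3800i → escape time 2
(row=5, col=3): c = 0.7900 + -1.3800i → escape time 2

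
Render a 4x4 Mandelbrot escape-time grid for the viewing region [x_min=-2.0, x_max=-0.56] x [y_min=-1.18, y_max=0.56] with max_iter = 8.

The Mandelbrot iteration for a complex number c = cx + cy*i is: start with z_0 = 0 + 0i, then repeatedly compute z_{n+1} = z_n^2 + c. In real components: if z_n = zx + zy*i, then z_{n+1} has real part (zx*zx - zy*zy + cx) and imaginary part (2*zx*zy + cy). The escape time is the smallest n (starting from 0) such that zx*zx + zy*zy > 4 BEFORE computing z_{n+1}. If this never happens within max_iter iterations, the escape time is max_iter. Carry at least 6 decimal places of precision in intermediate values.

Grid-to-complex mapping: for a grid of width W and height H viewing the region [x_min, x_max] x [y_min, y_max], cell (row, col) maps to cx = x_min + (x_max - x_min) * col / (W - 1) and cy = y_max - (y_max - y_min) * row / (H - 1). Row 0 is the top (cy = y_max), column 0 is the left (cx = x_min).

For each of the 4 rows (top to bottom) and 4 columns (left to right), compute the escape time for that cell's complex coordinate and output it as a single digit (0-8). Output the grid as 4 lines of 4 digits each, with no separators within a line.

(row=0, col=0): c = -2.0000 + 0.5600i → escape time 1
(row=0, col=1): c = -1.5200 + 0.5600i → escape time 3
(row=0, col=2): c = -1.0400 + 0.5600i → escape time 5
(row=0, col=3): c = -0.5600 + 0.5600i → escape time 8
(row=1, col=0): c = -2.0000 + -0.0200i → escape time 1
(row=1, col=1): c = -1.5200 + -0.0200i → escape time 8
(row=1, col=2): c = -1.0400 + -0.0200i → escape time 8
(row=1, col=3): c = -0.5600 + -0.0200i → escape time 8
(row=2, col=0): c = -2.0000 + -0.6000i → escape time 1
(row=2, col=1): c = -1.5200 + -0.6000i → escape time 3
(row=2, col=2): c = -1.0400 + -0.6000i → escape time 4
(row=2, col=3): c = -0.5600 + -0.6000i → escape time 8
(row=3, col=0): c = -2.0000 + -1.1800i → escape time 1
(row=3, col=1): c = -1.5200 + -1.1800i → escape time 2
(row=3, col=2): c = -1.0400 + -1.1800i → escape time 3
(row=3, col=3): c = -0.5600 + -1.1800i → escape time 3

Answer: 1358
1888
1348
1233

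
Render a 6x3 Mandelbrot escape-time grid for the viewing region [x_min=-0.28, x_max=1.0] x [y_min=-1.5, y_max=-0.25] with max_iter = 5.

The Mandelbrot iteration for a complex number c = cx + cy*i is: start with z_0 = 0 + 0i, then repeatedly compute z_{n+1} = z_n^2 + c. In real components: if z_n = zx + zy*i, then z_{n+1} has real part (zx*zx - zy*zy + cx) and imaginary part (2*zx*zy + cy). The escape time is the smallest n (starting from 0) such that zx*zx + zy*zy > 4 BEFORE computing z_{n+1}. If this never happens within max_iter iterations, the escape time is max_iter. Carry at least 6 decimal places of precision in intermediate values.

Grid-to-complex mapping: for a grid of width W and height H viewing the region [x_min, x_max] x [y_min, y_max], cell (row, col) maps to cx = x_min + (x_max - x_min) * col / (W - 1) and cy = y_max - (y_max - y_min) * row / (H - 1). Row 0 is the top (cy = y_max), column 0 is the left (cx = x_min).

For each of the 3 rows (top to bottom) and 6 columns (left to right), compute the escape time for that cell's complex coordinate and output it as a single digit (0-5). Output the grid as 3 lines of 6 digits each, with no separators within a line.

Answer: 555532
554322
222222

Derivation:
(row=0, col=0): c = -0.2800 + -0.2500i → escape time 5
(row=0, col=1): c = -0.0240 + -0.2500i → escape time 5
(row=0, col=2): c = 0.2320 + -0.2500i → escape time 5
(row=0, col=3): c = 0.4880 + -0.2500i → escape time 5
(row=0, col=4): c = 0.7440 + -0.2500i → escape time 3
(row=0, col=5): c = 1.0000 + -0.2500i → escape time 2
(row=1, col=0): c = -0.2800 + -0.8750i → escape time 5
(row=1, col=1): c = -0.0240 + -0.8750i → escape time 5
(row=1, col=2): c = 0.2320 + -0.8750i → escape time 4
(row=1, col=3): c = 0.4880 + -0.8750i → escape time 3
(row=1, col=4): c = 0.7440 + -0.8750i → escape time 2
(row=1, col=5): c = 1.0000 + -0.8750i → escape time 2
(row=2, col=0): c = -0.2800 + -1.5000i → escape time 2
(row=2, col=1): c = -0.0240 + -1.5000i → escape time 2
(row=2, col=2): c = 0.2320 + -1.5000i → escape time 2
(row=2, col=3): c = 0.4880 + -1.5000i → escape time 2
(row=2, col=4): c = 0.7440 + -1.5000i → escape time 2
(row=2, col=5): c = 1.0000 + -1.5000i → escape time 2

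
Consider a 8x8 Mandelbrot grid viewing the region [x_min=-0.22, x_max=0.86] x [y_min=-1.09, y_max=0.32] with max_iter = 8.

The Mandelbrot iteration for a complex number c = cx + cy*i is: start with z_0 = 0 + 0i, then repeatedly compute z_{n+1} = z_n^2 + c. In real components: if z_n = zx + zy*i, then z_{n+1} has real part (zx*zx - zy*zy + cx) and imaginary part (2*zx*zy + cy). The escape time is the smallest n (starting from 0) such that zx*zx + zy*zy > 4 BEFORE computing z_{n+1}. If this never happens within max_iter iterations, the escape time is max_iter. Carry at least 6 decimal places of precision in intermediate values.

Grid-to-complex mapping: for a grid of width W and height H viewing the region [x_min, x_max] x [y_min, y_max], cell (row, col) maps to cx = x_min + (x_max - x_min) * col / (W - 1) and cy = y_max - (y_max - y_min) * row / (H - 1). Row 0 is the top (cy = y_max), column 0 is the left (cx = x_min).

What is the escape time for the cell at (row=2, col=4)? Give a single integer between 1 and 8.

z_0 = 0 + 0i, c = 0.3971 + -0.0829i
Iter 1: z = 0.3971 + -0.0829i, |z|^2 = 0.1646
Iter 2: z = 0.5480 + -0.1487i, |z|^2 = 0.3224
Iter 3: z = 0.6753 + -0.2458i, |z|^2 = 0.5165
Iter 4: z = 0.7928 + -0.4149i, |z|^2 = 0.8007
Iter 5: z = 0.8536 + -0.7407i, |z|^2 = 1.2772
Iter 6: z = 0.5772 + -1.3473i, |z|^2 = 2.1484
Iter 7: z = -1.0850 + -1.6382i, |z|^2 = 3.8607

Answer: 8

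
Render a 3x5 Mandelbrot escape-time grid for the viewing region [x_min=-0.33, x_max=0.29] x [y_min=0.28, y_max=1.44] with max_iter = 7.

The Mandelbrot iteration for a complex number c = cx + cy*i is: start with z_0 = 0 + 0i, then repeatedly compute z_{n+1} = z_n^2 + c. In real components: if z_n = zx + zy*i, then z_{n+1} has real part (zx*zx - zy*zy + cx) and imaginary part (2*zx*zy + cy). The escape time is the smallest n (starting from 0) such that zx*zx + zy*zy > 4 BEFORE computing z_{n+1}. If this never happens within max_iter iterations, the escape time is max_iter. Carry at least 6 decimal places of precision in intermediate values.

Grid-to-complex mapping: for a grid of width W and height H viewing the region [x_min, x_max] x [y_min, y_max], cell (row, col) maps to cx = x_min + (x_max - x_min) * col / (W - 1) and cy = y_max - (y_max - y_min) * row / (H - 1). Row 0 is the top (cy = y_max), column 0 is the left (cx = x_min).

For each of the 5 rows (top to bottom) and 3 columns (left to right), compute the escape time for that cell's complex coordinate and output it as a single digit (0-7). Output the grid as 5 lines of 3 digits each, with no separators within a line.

(row=0, col=0): c = -0.3300 + 1.4400i → escape time 2
(row=0, col=1): c = -0.0200 + 1.4400i → escape time 2
(row=0, col=2): c = 0.2900 + 1.4400i → escape time 2
(row=1, col=0): c = -0.3300 + 1.1500i → escape time 4
(row=1, col=1): c = -0.0200 + 1.1500i → escape time 4
(row=1, col=2): c = 0.2900 + 1.1500i → escape time 2
(row=2, col=0): c = -0.3300 + 0.8600i → escape time 6
(row=2, col=1): c = -0.0200 + 0.8600i → escape time 7
(row=2, col=2): c = 0.2900 + 0.8600i → escape time 4
(row=3, col=0): c = -0.3300 + 0.5700i → escape time 7
(row=3, col=1): c = -0.0200 + 0.5700i → escape time 7
(row=3, col=2): c = 0.2900 + 0.5700i → escape time 7
(row=4, col=0): c = -0.3300 + 0.2800i → escape time 7
(row=4, col=1): c = -0.0200 + 0.2800i → escape time 7
(row=4, col=2): c = 0.2900 + 0.2800i → escape time 7

Answer: 222
442
674
777
777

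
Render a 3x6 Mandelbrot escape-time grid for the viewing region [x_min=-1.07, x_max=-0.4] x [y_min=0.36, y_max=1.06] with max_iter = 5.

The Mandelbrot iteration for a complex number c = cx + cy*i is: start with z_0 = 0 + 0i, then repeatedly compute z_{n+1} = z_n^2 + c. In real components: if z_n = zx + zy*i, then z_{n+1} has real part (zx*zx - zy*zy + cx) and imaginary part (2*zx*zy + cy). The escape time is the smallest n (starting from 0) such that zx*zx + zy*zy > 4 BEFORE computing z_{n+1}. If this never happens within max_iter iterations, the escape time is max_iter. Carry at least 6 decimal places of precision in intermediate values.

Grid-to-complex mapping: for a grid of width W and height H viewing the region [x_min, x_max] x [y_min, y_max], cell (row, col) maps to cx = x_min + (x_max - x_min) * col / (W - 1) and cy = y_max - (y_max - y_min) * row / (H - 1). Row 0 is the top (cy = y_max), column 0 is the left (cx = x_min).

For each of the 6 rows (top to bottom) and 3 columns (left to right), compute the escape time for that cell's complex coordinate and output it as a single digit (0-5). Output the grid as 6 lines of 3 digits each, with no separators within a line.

(row=0, col=0): c = -1.0700 + 1.0600i → escape time 3
(row=0, col=1): c = -0.7350 + 1.0600i → escape time 3
(row=0, col=2): c = -0.4000 + 1.0600i → escape time 4
(row=1, col=0): c = -1.0700 + 0.9200i → escape time 3
(row=1, col=1): c = -0.7350 + 0.9200i → escape time 4
(row=1, col=2): c = -0.4000 + 0.9200i → escape time 5
(row=2, col=0): c = -1.0700 + 0.7800i → escape time 3
(row=2, col=1): c = -0.7350 + 0.7800i → escape time 4
(row=2, col=2): c = -0.4000 + 0.7800i → escape time 5
(row=3, col=0): c = -1.0700 + 0.6400i → escape time 4
(row=3, col=1): c = -0.7350 + 0.6400i → escape time 5
(row=3, col=2): c = -0.4000 + 0.6400i → escape time 5
(row=4, col=0): c = -1.0700 + 0.5000i → escape time 5
(row=4, col=1): c = -0.7350 + 0.5000i → escape time 5
(row=4, col=2): c = -0.4000 + 0.5000i → escape time 5
(row=5, col=0): c = -1.0700 + 0.3600i → escape time 5
(row=5, col=1): c = -0.7350 + 0.3600i → escape time 5
(row=5, col=2): c = -0.4000 + 0.3600i → escape time 5

Answer: 334
345
345
455
555
555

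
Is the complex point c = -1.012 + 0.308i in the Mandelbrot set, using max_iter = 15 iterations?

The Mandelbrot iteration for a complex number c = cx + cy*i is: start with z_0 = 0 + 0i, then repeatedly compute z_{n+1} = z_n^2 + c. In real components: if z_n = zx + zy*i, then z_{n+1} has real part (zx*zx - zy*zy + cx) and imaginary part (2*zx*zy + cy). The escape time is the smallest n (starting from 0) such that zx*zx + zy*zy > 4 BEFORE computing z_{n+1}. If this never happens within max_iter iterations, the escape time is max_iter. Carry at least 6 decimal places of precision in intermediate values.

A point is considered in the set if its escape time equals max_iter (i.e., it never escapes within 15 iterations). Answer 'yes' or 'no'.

z_0 = 0 + 0i, c = -1.0120 + 0.3080i
Iter 1: z = -1.0120 + 0.3080i, |z|^2 = 1.1190
Iter 2: z = -0.0827 + -0.3154i, |z|^2 = 0.1063
Iter 3: z = -1.1046 + 0.3602i, |z|^2 = 1.3499
Iter 4: z = 0.0785 + -0.4877i, |z|^2 = 0.2440
Iter 5: z = -1.2437 + 0.2314i, |z|^2 = 1.6004
Iter 6: z = 0.4813 + -0.2677i, |z|^2 = 0.3033
Iter 7: z = -0.8521 + 0.0503i, |z|^2 = 0.7285
Iter 8: z = -0.2885 + 0.2223i, |z|^2 = 0.1327
Iter 9: z = -0.9781 + 0.1797i, |z|^2 = 0.9891
Iter 10: z = -0.0875 + -0.0436i, |z|^2 = 0.0096
Iter 11: z = -1.0062 + 0.3156i, |z|^2 = 1.1121
Iter 12: z = -0.0991 + -0.3272i, |z|^2 = 0.1169
Iter 13: z = -1.1092 + 0.3729i, |z|^2 = 1.3695
Iter 14: z = 0.0794 + -0.5192i, |z|^2 = 0.2759
Did not escape in 15 iterations → in set

Answer: yes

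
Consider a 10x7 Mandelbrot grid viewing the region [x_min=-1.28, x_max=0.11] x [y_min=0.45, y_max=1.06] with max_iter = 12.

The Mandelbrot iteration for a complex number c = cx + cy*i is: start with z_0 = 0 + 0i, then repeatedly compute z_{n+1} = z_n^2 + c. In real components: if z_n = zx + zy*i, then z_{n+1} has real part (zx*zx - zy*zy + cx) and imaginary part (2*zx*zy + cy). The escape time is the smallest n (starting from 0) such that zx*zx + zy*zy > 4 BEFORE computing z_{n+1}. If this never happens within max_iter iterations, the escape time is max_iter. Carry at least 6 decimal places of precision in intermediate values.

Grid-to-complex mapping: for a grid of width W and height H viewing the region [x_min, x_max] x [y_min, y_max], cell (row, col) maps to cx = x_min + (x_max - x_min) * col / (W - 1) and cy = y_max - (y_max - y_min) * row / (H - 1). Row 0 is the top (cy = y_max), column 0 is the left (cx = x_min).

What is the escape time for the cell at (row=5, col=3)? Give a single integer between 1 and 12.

Answer: 5

Derivation:
z_0 = 0 + 0i, c = -0.8167 + 0.5517i
Iter 1: z = -0.8167 + 0.5517i, |z|^2 = 0.9713
Iter 2: z = -0.4541 + -0.3494i, |z|^2 = 0.3282
Iter 3: z = -0.7326 + 0.8690i, |z|^2 = 1.2917
Iter 4: z = -1.0351 + -0.7215i, |z|^2 = 1.5919
Iter 5: z = -0.2658 + 2.0452i, |z|^2 = 4.2536
Escaped at iteration 5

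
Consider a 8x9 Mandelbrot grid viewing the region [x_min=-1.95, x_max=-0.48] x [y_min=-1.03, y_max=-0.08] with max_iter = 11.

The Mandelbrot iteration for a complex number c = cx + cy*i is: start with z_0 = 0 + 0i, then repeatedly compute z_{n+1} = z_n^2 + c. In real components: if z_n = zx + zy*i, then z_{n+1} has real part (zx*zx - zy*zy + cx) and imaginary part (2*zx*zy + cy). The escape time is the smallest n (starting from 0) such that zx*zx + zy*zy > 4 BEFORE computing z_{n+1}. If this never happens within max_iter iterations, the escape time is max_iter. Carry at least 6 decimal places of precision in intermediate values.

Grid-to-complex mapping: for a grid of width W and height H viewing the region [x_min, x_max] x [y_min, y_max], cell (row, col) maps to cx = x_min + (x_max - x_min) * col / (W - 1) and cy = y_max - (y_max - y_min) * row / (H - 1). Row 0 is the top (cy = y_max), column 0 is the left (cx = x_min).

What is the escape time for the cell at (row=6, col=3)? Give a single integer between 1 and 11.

z_0 = 0 + 0i, c = -1.3200 + -0.7925i
Iter 1: z = -1.3200 + -0.7925i, |z|^2 = 2.3705
Iter 2: z = -0.2057 + 1.2997i, |z|^2 = 1.7315
Iter 3: z = -2.9669 + -1.3271i, |z|^2 = 10.5638
Escaped at iteration 3

Answer: 3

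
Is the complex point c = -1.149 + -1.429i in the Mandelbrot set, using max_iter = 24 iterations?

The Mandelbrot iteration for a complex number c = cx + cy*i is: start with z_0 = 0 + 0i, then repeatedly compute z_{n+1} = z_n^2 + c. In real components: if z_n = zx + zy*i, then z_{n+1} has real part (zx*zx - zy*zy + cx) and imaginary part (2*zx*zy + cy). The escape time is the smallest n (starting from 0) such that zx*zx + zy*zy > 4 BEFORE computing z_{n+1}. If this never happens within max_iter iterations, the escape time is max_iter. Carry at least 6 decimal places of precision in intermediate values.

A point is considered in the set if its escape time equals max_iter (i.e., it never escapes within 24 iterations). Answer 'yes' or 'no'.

Answer: no

Derivation:
z_0 = 0 + 0i, c = -1.1490 + -1.4290i
Iter 1: z = -1.1490 + -1.4290i, |z|^2 = 3.3622
Iter 2: z = -1.8708 + 1.8548i, |z|^2 = 6.9405
Escaped at iteration 2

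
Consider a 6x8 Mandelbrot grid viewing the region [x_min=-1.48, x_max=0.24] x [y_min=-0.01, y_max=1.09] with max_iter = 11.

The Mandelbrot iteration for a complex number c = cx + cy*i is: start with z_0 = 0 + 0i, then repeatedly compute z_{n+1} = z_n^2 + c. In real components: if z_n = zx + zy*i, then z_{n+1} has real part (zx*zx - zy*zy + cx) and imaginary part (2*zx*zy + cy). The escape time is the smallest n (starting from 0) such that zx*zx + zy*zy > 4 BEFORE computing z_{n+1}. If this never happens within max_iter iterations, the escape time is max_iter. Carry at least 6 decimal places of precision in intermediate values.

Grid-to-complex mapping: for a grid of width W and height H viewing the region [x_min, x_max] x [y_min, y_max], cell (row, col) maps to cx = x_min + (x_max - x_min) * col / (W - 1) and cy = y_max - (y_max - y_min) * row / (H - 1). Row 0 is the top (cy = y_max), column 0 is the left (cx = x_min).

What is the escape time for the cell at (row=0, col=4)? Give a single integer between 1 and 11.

z_0 = 0 + 0i, c = -0.1040 + 1.0900i
Iter 1: z = -0.1040 + 1.0900i, |z|^2 = 1.1989
Iter 2: z = -1.2813 + 0.8633i, |z|^2 = 2.3869
Iter 3: z = 0.7924 + -1.1222i, |z|^2 = 1.8873
Iter 4: z = -0.7354 + -0.6886i, |z|^2 = 1.0149
Iter 5: z = -0.0373 + 2.1028i, |z|^2 = 4.4230
Escaped at iteration 5

Answer: 5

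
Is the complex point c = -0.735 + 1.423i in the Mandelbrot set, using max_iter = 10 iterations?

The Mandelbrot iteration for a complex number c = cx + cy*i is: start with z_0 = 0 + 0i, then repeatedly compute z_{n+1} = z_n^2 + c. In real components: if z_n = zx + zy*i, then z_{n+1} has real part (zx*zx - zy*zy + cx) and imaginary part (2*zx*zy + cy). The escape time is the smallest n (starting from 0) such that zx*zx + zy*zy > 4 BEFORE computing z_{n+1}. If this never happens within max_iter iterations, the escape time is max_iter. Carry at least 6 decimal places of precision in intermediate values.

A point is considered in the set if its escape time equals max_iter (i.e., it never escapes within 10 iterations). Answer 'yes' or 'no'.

z_0 = 0 + 0i, c = -0.7350 + 1.4230i
Iter 1: z = -0.7350 + 1.4230i, |z|^2 = 2.5652
Iter 2: z = -2.2197 + -0.6688i, |z|^2 = 5.3744
Escaped at iteration 2

Answer: no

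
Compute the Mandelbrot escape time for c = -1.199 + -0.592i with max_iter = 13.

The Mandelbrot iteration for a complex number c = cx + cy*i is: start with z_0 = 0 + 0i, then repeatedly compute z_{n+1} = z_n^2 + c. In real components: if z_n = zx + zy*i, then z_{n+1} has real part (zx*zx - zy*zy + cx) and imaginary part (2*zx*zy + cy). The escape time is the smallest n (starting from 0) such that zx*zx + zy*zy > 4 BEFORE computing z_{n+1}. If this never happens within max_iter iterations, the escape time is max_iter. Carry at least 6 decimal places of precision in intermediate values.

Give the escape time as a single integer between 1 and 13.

Answer: 3

Derivation:
z_0 = 0 + 0i, c = -1.1990 + -0.5920i
Iter 1: z = -1.1990 + -0.5920i, |z|^2 = 1.7881
Iter 2: z = -0.1119 + 0.8276i, |z|^2 = 0.6975
Iter 3: z = -1.8714 + -0.7772i, |z|^2 = 4.1062
Escaped at iteration 3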